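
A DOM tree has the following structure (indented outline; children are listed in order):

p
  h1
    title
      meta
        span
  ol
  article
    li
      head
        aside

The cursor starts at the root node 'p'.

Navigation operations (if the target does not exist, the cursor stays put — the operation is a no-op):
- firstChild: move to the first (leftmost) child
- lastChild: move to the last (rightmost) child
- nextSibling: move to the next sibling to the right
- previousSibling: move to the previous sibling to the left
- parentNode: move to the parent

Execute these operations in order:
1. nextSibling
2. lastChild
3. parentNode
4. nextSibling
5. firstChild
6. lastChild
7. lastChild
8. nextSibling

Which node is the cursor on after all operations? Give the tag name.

After 1 (nextSibling): p (no-op, stayed)
After 2 (lastChild): article
After 3 (parentNode): p
After 4 (nextSibling): p (no-op, stayed)
After 5 (firstChild): h1
After 6 (lastChild): title
After 7 (lastChild): meta
After 8 (nextSibling): meta (no-op, stayed)

Answer: meta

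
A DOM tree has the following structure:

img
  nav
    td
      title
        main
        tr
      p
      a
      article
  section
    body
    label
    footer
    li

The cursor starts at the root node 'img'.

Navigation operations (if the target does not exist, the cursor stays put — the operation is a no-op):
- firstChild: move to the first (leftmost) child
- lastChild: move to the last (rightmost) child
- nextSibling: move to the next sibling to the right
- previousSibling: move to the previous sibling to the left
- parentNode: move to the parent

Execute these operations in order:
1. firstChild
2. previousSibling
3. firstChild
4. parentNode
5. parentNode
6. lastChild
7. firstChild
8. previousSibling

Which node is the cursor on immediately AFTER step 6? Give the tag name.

Answer: section

Derivation:
After 1 (firstChild): nav
After 2 (previousSibling): nav (no-op, stayed)
After 3 (firstChild): td
After 4 (parentNode): nav
After 5 (parentNode): img
After 6 (lastChild): section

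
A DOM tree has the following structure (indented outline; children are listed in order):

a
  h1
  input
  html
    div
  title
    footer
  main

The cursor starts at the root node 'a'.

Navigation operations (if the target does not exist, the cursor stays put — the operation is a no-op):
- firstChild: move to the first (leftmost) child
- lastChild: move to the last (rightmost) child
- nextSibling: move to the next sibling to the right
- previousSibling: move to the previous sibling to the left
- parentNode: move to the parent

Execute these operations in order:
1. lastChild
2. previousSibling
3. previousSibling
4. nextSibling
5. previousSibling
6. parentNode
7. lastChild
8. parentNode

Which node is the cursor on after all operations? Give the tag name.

Answer: a

Derivation:
After 1 (lastChild): main
After 2 (previousSibling): title
After 3 (previousSibling): html
After 4 (nextSibling): title
After 5 (previousSibling): html
After 6 (parentNode): a
After 7 (lastChild): main
After 8 (parentNode): a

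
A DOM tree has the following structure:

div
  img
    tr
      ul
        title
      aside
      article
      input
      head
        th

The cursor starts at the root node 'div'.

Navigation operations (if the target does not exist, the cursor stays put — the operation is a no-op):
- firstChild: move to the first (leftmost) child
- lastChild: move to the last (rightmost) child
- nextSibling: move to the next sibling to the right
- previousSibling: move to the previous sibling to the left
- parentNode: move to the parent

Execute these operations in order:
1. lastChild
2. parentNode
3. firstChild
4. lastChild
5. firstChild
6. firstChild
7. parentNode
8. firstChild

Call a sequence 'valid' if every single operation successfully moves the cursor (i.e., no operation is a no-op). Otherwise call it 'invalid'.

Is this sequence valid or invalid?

Answer: valid

Derivation:
After 1 (lastChild): img
After 2 (parentNode): div
After 3 (firstChild): img
After 4 (lastChild): tr
After 5 (firstChild): ul
After 6 (firstChild): title
After 7 (parentNode): ul
After 8 (firstChild): title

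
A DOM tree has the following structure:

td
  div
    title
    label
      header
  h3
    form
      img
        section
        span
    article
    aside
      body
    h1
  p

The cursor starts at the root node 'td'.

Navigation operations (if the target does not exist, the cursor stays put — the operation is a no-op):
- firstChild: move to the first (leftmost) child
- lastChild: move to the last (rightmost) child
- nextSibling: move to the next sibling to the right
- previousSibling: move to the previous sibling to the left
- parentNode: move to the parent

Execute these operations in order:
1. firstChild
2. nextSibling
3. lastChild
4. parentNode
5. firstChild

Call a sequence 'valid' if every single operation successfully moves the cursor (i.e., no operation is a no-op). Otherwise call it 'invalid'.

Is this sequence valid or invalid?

Answer: valid

Derivation:
After 1 (firstChild): div
After 2 (nextSibling): h3
After 3 (lastChild): h1
After 4 (parentNode): h3
After 5 (firstChild): form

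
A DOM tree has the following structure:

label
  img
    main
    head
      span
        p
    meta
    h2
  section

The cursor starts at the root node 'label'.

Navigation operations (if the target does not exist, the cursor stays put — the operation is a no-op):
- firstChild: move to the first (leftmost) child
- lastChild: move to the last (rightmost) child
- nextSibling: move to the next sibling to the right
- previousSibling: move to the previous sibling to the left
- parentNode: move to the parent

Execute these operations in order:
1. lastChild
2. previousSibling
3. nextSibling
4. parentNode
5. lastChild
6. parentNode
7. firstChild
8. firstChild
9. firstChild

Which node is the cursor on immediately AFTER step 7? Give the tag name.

Answer: img

Derivation:
After 1 (lastChild): section
After 2 (previousSibling): img
After 3 (nextSibling): section
After 4 (parentNode): label
After 5 (lastChild): section
After 6 (parentNode): label
After 7 (firstChild): img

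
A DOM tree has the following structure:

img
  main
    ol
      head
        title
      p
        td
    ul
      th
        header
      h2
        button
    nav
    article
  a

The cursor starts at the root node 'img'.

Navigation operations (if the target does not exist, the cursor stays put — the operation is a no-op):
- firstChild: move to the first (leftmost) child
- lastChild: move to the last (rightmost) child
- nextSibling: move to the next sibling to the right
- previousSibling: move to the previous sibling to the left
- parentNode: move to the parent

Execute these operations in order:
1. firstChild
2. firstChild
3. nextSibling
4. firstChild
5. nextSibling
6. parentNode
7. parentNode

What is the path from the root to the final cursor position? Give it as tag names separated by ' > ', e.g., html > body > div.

Answer: img > main

Derivation:
After 1 (firstChild): main
After 2 (firstChild): ol
After 3 (nextSibling): ul
After 4 (firstChild): th
After 5 (nextSibling): h2
After 6 (parentNode): ul
After 7 (parentNode): main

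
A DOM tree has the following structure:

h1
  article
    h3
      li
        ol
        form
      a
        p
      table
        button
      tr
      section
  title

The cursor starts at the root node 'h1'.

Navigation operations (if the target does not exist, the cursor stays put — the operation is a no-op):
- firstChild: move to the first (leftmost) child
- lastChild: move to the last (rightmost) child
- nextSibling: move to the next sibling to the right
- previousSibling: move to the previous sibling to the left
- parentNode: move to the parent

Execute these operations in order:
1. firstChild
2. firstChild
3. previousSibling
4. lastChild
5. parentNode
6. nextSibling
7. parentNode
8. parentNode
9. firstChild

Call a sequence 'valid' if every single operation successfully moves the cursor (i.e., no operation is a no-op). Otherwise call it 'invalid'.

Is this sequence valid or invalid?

Answer: invalid

Derivation:
After 1 (firstChild): article
After 2 (firstChild): h3
After 3 (previousSibling): h3 (no-op, stayed)
After 4 (lastChild): section
After 5 (parentNode): h3
After 6 (nextSibling): h3 (no-op, stayed)
After 7 (parentNode): article
After 8 (parentNode): h1
After 9 (firstChild): article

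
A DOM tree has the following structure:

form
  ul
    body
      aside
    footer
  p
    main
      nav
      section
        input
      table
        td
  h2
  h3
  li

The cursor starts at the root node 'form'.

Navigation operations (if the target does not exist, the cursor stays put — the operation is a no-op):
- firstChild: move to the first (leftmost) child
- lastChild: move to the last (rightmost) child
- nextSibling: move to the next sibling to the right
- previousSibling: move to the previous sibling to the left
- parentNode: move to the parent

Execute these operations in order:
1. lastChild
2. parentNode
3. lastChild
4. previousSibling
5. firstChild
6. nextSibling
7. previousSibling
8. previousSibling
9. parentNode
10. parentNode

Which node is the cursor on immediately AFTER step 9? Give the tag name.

Answer: form

Derivation:
After 1 (lastChild): li
After 2 (parentNode): form
After 3 (lastChild): li
After 4 (previousSibling): h3
After 5 (firstChild): h3 (no-op, stayed)
After 6 (nextSibling): li
After 7 (previousSibling): h3
After 8 (previousSibling): h2
After 9 (parentNode): form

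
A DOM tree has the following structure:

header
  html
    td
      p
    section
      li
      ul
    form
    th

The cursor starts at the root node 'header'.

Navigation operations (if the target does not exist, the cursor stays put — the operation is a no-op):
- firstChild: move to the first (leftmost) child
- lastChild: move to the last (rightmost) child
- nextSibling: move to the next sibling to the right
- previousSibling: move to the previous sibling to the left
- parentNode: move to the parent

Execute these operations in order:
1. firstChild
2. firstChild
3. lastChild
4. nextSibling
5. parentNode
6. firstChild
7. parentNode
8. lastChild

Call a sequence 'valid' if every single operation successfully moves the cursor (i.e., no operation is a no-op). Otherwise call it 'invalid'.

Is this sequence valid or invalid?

Answer: invalid

Derivation:
After 1 (firstChild): html
After 2 (firstChild): td
After 3 (lastChild): p
After 4 (nextSibling): p (no-op, stayed)
After 5 (parentNode): td
After 6 (firstChild): p
After 7 (parentNode): td
After 8 (lastChild): p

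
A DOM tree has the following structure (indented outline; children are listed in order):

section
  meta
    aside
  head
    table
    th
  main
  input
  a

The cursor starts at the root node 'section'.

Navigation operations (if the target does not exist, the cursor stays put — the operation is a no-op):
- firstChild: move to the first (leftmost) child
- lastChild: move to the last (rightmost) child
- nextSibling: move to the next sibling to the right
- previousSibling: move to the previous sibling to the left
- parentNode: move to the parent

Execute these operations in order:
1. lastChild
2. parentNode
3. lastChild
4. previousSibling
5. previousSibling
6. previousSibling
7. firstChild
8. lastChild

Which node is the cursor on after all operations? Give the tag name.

After 1 (lastChild): a
After 2 (parentNode): section
After 3 (lastChild): a
After 4 (previousSibling): input
After 5 (previousSibling): main
After 6 (previousSibling): head
After 7 (firstChild): table
After 8 (lastChild): table (no-op, stayed)

Answer: table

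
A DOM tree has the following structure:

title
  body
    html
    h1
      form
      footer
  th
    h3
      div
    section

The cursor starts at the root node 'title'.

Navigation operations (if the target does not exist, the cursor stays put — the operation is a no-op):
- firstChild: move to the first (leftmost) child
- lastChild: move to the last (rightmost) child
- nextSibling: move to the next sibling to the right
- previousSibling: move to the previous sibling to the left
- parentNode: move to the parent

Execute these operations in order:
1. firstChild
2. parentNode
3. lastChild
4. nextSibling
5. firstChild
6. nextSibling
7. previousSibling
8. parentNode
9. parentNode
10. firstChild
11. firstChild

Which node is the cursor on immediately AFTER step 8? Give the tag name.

After 1 (firstChild): body
After 2 (parentNode): title
After 3 (lastChild): th
After 4 (nextSibling): th (no-op, stayed)
After 5 (firstChild): h3
After 6 (nextSibling): section
After 7 (previousSibling): h3
After 8 (parentNode): th

Answer: th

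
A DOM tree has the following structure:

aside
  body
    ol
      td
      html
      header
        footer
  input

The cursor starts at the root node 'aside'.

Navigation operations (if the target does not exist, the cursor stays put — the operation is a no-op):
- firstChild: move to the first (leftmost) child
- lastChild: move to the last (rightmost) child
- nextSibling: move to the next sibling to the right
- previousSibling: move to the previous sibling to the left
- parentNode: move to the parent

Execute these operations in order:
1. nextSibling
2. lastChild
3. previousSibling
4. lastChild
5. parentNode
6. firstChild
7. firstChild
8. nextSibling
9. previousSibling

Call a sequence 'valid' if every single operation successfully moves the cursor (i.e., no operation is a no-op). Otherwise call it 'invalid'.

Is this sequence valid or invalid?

After 1 (nextSibling): aside (no-op, stayed)
After 2 (lastChild): input
After 3 (previousSibling): body
After 4 (lastChild): ol
After 5 (parentNode): body
After 6 (firstChild): ol
After 7 (firstChild): td
After 8 (nextSibling): html
After 9 (previousSibling): td

Answer: invalid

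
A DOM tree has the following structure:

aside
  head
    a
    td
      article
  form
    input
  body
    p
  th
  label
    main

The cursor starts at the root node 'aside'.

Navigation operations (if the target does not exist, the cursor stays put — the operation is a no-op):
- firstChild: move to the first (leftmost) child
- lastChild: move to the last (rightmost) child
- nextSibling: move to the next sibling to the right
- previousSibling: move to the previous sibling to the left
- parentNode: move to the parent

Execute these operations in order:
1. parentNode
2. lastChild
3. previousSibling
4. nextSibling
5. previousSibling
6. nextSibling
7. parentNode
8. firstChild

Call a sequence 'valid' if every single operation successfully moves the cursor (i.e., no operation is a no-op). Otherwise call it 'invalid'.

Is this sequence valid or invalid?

After 1 (parentNode): aside (no-op, stayed)
After 2 (lastChild): label
After 3 (previousSibling): th
After 4 (nextSibling): label
After 5 (previousSibling): th
After 6 (nextSibling): label
After 7 (parentNode): aside
After 8 (firstChild): head

Answer: invalid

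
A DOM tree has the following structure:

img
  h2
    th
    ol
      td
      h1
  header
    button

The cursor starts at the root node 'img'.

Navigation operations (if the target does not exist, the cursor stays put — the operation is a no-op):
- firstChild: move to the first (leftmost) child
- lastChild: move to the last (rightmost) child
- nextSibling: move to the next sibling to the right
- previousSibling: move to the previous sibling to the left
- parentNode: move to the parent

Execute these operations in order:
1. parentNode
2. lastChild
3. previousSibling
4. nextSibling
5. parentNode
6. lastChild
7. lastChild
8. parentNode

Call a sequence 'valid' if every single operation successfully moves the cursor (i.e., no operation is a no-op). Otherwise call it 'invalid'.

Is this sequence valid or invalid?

Answer: invalid

Derivation:
After 1 (parentNode): img (no-op, stayed)
After 2 (lastChild): header
After 3 (previousSibling): h2
After 4 (nextSibling): header
After 5 (parentNode): img
After 6 (lastChild): header
After 7 (lastChild): button
After 8 (parentNode): header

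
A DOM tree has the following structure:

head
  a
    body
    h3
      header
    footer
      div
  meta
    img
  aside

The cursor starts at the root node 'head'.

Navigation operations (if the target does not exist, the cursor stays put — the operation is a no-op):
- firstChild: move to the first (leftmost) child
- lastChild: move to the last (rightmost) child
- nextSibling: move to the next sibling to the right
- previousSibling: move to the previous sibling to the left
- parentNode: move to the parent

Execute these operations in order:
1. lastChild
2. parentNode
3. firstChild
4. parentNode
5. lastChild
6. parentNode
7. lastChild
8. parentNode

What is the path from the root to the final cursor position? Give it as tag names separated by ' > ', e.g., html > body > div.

Answer: head

Derivation:
After 1 (lastChild): aside
After 2 (parentNode): head
After 3 (firstChild): a
After 4 (parentNode): head
After 5 (lastChild): aside
After 6 (parentNode): head
After 7 (lastChild): aside
After 8 (parentNode): head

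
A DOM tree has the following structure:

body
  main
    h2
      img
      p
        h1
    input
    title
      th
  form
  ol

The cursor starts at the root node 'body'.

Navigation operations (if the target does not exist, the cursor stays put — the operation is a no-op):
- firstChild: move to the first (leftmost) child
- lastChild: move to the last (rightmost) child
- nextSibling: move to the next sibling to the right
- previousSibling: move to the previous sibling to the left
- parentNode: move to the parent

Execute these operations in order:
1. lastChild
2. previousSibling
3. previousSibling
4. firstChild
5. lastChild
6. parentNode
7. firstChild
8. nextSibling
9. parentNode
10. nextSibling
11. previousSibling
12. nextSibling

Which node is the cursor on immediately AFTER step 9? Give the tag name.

Answer: h2

Derivation:
After 1 (lastChild): ol
After 2 (previousSibling): form
After 3 (previousSibling): main
After 4 (firstChild): h2
After 5 (lastChild): p
After 6 (parentNode): h2
After 7 (firstChild): img
After 8 (nextSibling): p
After 9 (parentNode): h2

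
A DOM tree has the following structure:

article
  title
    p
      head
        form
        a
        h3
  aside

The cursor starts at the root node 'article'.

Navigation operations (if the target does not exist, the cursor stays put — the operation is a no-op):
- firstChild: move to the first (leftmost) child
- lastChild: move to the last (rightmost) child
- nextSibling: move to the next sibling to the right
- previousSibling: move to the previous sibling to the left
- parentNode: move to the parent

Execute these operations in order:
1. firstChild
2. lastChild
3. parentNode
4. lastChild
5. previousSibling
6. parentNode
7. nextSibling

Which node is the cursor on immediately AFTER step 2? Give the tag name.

After 1 (firstChild): title
After 2 (lastChild): p

Answer: p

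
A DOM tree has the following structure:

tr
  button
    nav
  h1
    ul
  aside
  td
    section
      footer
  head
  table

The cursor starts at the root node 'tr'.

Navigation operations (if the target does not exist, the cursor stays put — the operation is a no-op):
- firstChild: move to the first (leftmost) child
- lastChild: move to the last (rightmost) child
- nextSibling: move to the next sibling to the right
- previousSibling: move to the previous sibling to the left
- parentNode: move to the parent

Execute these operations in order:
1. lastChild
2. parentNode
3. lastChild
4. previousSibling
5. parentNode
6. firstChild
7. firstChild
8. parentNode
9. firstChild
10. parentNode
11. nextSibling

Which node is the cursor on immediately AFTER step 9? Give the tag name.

Answer: nav

Derivation:
After 1 (lastChild): table
After 2 (parentNode): tr
After 3 (lastChild): table
After 4 (previousSibling): head
After 5 (parentNode): tr
After 6 (firstChild): button
After 7 (firstChild): nav
After 8 (parentNode): button
After 9 (firstChild): nav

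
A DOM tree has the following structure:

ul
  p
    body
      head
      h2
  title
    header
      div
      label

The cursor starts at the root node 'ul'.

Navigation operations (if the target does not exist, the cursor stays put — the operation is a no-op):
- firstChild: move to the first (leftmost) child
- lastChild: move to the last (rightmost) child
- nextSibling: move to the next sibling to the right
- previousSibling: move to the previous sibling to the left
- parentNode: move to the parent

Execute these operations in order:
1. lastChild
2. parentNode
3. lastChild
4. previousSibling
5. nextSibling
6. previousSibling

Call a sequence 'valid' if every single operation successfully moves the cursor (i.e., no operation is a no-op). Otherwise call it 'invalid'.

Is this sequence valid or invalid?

After 1 (lastChild): title
After 2 (parentNode): ul
After 3 (lastChild): title
After 4 (previousSibling): p
After 5 (nextSibling): title
After 6 (previousSibling): p

Answer: valid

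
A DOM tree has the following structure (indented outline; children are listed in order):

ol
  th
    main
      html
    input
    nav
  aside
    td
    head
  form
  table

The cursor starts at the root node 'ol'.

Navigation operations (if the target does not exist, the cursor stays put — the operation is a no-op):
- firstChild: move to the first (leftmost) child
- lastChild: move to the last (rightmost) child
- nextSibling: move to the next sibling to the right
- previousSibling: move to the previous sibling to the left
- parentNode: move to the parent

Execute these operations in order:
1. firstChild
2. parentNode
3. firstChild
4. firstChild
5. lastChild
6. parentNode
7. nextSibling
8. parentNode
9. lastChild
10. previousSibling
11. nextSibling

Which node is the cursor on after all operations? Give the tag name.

Answer: nav

Derivation:
After 1 (firstChild): th
After 2 (parentNode): ol
After 3 (firstChild): th
After 4 (firstChild): main
After 5 (lastChild): html
After 6 (parentNode): main
After 7 (nextSibling): input
After 8 (parentNode): th
After 9 (lastChild): nav
After 10 (previousSibling): input
After 11 (nextSibling): nav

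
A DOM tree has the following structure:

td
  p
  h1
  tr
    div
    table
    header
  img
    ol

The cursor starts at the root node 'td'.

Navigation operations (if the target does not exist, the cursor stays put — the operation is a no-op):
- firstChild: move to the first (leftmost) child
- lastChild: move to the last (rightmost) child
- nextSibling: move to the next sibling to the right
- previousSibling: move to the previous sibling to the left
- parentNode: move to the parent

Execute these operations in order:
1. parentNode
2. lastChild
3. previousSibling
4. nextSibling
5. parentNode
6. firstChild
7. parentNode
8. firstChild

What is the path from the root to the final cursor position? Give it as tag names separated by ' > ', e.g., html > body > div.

After 1 (parentNode): td (no-op, stayed)
After 2 (lastChild): img
After 3 (previousSibling): tr
After 4 (nextSibling): img
After 5 (parentNode): td
After 6 (firstChild): p
After 7 (parentNode): td
After 8 (firstChild): p

Answer: td > p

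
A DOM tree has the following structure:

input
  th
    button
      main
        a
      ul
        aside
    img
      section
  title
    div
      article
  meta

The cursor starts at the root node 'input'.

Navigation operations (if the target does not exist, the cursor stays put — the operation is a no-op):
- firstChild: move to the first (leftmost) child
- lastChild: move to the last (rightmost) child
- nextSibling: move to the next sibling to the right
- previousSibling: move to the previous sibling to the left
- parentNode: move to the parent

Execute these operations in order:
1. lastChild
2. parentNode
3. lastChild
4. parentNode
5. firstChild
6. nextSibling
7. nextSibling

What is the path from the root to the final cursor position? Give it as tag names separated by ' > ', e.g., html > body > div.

Answer: input > meta

Derivation:
After 1 (lastChild): meta
After 2 (parentNode): input
After 3 (lastChild): meta
After 4 (parentNode): input
After 5 (firstChild): th
After 6 (nextSibling): title
After 7 (nextSibling): meta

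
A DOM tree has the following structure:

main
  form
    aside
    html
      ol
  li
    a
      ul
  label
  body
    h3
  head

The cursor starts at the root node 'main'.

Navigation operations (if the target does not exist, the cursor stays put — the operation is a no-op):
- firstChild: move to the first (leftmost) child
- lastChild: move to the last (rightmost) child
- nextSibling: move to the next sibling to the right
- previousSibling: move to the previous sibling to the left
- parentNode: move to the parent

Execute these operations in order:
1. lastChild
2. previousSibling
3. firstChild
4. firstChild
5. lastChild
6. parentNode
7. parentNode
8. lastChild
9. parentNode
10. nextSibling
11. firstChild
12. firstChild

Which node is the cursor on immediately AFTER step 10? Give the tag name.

Answer: main

Derivation:
After 1 (lastChild): head
After 2 (previousSibling): body
After 3 (firstChild): h3
After 4 (firstChild): h3 (no-op, stayed)
After 5 (lastChild): h3 (no-op, stayed)
After 6 (parentNode): body
After 7 (parentNode): main
After 8 (lastChild): head
After 9 (parentNode): main
After 10 (nextSibling): main (no-op, stayed)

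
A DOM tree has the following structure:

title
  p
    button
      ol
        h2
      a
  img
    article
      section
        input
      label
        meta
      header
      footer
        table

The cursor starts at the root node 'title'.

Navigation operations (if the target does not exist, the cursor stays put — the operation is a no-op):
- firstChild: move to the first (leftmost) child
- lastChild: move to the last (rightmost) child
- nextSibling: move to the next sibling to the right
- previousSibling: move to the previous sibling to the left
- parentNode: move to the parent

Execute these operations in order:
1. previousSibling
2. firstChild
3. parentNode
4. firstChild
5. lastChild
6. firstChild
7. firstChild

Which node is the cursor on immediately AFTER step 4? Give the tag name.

After 1 (previousSibling): title (no-op, stayed)
After 2 (firstChild): p
After 3 (parentNode): title
After 4 (firstChild): p

Answer: p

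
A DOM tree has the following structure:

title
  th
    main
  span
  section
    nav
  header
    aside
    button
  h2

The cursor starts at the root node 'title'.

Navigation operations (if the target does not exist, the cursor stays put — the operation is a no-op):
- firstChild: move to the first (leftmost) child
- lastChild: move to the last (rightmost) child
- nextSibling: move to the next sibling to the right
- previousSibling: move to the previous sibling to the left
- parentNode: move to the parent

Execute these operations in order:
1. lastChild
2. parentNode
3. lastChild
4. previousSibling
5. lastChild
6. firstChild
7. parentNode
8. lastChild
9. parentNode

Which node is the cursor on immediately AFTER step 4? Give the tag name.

After 1 (lastChild): h2
After 2 (parentNode): title
After 3 (lastChild): h2
After 4 (previousSibling): header

Answer: header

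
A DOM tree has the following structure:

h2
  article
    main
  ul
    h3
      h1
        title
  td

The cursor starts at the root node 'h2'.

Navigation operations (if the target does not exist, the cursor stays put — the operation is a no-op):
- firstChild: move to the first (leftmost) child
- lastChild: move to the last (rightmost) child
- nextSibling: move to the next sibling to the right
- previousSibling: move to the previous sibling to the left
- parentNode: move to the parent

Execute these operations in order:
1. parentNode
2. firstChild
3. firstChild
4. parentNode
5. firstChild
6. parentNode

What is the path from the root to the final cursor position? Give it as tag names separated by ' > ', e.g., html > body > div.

Answer: h2 > article

Derivation:
After 1 (parentNode): h2 (no-op, stayed)
After 2 (firstChild): article
After 3 (firstChild): main
After 4 (parentNode): article
After 5 (firstChild): main
After 6 (parentNode): article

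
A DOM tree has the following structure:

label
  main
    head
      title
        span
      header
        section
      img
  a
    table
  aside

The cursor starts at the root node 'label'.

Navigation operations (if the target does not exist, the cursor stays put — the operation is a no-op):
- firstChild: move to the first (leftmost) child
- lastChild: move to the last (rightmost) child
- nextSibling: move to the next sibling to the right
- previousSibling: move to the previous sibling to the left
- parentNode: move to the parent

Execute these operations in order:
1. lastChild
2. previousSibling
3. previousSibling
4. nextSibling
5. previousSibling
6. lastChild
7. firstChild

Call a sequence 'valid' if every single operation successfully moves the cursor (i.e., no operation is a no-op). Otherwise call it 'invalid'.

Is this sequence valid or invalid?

After 1 (lastChild): aside
After 2 (previousSibling): a
After 3 (previousSibling): main
After 4 (nextSibling): a
After 5 (previousSibling): main
After 6 (lastChild): head
After 7 (firstChild): title

Answer: valid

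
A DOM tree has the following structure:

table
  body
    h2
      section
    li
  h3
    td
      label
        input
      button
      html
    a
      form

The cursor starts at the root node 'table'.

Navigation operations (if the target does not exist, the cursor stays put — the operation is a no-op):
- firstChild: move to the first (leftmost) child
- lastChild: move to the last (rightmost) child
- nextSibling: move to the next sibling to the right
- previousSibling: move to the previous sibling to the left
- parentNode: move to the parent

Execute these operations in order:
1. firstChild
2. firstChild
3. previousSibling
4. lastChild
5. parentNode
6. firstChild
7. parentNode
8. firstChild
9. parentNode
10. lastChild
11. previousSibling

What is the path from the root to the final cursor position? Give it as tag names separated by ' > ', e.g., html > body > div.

After 1 (firstChild): body
After 2 (firstChild): h2
After 3 (previousSibling): h2 (no-op, stayed)
After 4 (lastChild): section
After 5 (parentNode): h2
After 6 (firstChild): section
After 7 (parentNode): h2
After 8 (firstChild): section
After 9 (parentNode): h2
After 10 (lastChild): section
After 11 (previousSibling): section (no-op, stayed)

Answer: table > body > h2 > section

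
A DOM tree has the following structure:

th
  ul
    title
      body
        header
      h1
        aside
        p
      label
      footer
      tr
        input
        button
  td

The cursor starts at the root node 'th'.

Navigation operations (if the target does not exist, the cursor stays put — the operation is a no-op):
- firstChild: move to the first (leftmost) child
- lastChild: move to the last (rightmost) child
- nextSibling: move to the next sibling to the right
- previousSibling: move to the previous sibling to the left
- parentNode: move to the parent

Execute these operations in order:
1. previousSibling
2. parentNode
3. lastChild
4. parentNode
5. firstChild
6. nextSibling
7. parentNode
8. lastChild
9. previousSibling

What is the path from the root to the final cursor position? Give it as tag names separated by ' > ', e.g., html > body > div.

After 1 (previousSibling): th (no-op, stayed)
After 2 (parentNode): th (no-op, stayed)
After 3 (lastChild): td
After 4 (parentNode): th
After 5 (firstChild): ul
After 6 (nextSibling): td
After 7 (parentNode): th
After 8 (lastChild): td
After 9 (previousSibling): ul

Answer: th > ul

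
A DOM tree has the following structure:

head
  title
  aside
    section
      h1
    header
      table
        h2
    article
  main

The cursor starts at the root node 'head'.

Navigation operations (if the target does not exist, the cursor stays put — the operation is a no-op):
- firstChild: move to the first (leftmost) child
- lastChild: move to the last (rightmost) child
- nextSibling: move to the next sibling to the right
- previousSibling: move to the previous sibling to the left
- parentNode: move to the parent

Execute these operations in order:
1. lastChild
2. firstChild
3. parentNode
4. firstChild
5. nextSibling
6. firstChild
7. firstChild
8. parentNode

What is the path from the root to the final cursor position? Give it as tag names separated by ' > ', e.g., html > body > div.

Answer: head > aside > section

Derivation:
After 1 (lastChild): main
After 2 (firstChild): main (no-op, stayed)
After 3 (parentNode): head
After 4 (firstChild): title
After 5 (nextSibling): aside
After 6 (firstChild): section
After 7 (firstChild): h1
After 8 (parentNode): section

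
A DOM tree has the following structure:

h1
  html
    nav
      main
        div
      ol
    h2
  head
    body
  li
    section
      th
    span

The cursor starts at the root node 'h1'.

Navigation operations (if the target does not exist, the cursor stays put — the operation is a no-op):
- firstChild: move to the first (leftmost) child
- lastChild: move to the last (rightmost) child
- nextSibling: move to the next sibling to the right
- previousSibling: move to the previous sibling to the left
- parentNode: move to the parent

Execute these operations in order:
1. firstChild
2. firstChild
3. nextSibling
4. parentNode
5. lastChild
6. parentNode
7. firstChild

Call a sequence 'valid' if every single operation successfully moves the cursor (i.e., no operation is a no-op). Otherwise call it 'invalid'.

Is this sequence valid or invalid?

After 1 (firstChild): html
After 2 (firstChild): nav
After 3 (nextSibling): h2
After 4 (parentNode): html
After 5 (lastChild): h2
After 6 (parentNode): html
After 7 (firstChild): nav

Answer: valid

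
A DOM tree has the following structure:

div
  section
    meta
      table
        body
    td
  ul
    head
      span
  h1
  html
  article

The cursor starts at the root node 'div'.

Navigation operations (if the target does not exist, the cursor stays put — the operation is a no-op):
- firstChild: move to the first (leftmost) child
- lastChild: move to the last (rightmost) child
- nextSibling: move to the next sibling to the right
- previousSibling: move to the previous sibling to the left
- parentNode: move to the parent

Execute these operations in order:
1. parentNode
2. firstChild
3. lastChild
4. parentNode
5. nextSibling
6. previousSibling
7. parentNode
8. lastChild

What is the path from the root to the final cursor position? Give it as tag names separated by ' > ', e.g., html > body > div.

Answer: div > article

Derivation:
After 1 (parentNode): div (no-op, stayed)
After 2 (firstChild): section
After 3 (lastChild): td
After 4 (parentNode): section
After 5 (nextSibling): ul
After 6 (previousSibling): section
After 7 (parentNode): div
After 8 (lastChild): article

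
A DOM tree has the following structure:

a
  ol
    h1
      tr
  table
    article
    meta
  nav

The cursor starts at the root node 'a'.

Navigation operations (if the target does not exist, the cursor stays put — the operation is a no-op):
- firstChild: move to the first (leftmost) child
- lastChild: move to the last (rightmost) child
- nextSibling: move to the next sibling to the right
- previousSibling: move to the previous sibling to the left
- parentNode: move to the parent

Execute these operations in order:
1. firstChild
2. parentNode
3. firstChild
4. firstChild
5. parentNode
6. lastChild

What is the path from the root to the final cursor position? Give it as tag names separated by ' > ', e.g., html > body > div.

After 1 (firstChild): ol
After 2 (parentNode): a
After 3 (firstChild): ol
After 4 (firstChild): h1
After 5 (parentNode): ol
After 6 (lastChild): h1

Answer: a > ol > h1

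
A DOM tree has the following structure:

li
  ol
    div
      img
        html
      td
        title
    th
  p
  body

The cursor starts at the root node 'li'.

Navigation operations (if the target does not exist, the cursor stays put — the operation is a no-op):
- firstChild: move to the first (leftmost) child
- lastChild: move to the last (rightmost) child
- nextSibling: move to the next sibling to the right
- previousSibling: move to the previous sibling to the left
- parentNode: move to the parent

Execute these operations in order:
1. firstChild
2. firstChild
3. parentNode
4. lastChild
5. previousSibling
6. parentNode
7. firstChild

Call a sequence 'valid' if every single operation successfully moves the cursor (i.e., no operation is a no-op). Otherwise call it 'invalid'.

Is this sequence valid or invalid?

After 1 (firstChild): ol
After 2 (firstChild): div
After 3 (parentNode): ol
After 4 (lastChild): th
After 5 (previousSibling): div
After 6 (parentNode): ol
After 7 (firstChild): div

Answer: valid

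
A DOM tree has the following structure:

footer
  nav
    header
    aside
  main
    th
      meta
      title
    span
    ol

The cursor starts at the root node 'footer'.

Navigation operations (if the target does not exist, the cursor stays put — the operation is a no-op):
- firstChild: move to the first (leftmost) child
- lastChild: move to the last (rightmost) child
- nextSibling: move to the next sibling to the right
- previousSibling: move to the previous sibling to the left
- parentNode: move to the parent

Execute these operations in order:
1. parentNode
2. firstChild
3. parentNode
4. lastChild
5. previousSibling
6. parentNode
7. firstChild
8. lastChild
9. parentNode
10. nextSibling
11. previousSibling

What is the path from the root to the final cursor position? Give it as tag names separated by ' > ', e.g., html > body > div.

Answer: footer > nav

Derivation:
After 1 (parentNode): footer (no-op, stayed)
After 2 (firstChild): nav
After 3 (parentNode): footer
After 4 (lastChild): main
After 5 (previousSibling): nav
After 6 (parentNode): footer
After 7 (firstChild): nav
After 8 (lastChild): aside
After 9 (parentNode): nav
After 10 (nextSibling): main
After 11 (previousSibling): nav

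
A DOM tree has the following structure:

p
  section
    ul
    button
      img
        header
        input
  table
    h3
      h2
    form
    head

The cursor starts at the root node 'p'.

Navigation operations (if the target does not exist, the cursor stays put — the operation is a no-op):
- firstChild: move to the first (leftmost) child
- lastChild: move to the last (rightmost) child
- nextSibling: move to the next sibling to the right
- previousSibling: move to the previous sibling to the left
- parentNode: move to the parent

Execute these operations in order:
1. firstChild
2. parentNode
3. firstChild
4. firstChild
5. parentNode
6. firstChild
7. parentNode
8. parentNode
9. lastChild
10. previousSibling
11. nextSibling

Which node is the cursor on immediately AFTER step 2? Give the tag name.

After 1 (firstChild): section
After 2 (parentNode): p

Answer: p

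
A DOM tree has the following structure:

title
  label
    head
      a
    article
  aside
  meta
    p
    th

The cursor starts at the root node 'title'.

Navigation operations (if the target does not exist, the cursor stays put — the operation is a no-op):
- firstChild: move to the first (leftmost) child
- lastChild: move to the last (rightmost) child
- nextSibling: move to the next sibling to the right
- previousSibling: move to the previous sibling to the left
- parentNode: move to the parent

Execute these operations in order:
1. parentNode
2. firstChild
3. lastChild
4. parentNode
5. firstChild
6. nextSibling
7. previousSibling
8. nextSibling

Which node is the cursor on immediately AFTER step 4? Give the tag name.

After 1 (parentNode): title (no-op, stayed)
After 2 (firstChild): label
After 3 (lastChild): article
After 4 (parentNode): label

Answer: label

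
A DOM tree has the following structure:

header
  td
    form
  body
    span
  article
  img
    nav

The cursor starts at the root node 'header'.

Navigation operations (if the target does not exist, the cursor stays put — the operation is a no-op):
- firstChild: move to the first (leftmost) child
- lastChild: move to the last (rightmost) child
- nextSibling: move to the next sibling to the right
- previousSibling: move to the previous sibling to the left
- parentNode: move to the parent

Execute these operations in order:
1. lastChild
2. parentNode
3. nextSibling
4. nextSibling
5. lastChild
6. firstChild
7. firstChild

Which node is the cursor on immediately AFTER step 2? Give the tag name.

After 1 (lastChild): img
After 2 (parentNode): header

Answer: header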